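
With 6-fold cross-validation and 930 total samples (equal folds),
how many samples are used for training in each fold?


Each validation fold has 930/6 = 155 samples. Training set = 930 - 155 = 775.

775


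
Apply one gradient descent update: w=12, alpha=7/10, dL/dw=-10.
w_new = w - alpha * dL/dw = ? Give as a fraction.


w_new = 12 - 7/10 * -10 = 12 - -7 = 19.

19


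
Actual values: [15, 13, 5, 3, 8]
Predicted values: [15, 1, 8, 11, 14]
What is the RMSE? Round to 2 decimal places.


MSE = 50.6000. RMSE = sqrt(50.6000) = 7.11.

7.11


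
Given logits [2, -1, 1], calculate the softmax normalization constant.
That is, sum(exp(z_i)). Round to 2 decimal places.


Denom = e^2=7.3891 + e^-1=0.3679 + e^1=2.7183. Sum = 10.4753, which rounds to 10.48.

10.48


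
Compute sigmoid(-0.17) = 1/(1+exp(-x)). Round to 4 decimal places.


sigma(-0.17) = 1/(1+e^(0.17)) = 1/(1+1.185305) = 1/2.185305 = 0.4576.

0.4576


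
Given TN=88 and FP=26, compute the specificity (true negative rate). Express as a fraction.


Specificity = TN / (TN + FP) = 88 / 114 = 44/57.

44/57


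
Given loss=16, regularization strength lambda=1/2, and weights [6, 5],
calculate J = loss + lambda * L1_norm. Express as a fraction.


L1 norm = sum(|w|) = 11. J = 16 + 1/2 * 11 = 43/2.

43/2


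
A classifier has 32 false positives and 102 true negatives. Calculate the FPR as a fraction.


FPR = FP / (FP + TN) = 32 / 134 = 16/67.

16/67


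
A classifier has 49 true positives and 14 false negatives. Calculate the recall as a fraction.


Recall = TP / (TP + FN) = 49 / 63 = 7/9.

7/9


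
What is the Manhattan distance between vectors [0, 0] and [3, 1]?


d = sum of absolute differences: |0-3|=3 + |0-1|=1 = 4.

4


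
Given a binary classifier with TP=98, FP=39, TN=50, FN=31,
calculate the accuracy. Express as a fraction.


Accuracy = (TP + TN) / (TP + TN + FP + FN) = (98 + 50) / 218 = 74/109.

74/109


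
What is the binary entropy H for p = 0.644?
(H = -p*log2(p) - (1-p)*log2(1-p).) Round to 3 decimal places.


H = -0.644*log2(0.644) - 0.356*log2(0.356) = 0.939.

0.939


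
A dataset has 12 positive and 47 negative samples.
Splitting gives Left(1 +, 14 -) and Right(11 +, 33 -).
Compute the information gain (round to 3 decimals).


H(parent) = 0.7287. H(left) = 0.3534, H(right) = 0.8113. Weighted = (15/59)*0.3534 + (44/59)*0.8113 = 0.6949. IG = 0.7287 - 0.6949 = 0.0338, which rounds to 0.034.

0.034


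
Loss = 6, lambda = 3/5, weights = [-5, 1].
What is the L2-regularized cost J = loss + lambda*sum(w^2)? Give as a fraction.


L2 sq norm = sum(w^2) = 26. J = 6 + 3/5 * 26 = 108/5.

108/5


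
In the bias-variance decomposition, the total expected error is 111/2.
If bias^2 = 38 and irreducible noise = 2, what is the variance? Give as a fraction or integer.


Total error = bias^2 + variance + irreducible noise. So variance = 111/2 - 38 - 2 = 31/2.

31/2


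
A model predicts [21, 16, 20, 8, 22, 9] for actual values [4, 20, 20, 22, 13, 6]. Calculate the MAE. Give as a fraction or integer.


MAE = (1/6) * (|4-21|=17 + |20-16|=4 + |20-20|=0 + |22-8|=14 + |13-22|=9 + |6-9|=3). Sum = 47. MAE = 47/6.

47/6


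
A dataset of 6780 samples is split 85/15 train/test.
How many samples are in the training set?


Test set = 6780 * 15% = 1017. Training set = 6780 - 1017 = 5763.

5763


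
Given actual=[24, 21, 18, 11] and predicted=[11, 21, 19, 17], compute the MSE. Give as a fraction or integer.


MSE = (1/4) * ((24-11)^2=169 + (21-21)^2=0 + (18-19)^2=1 + (11-17)^2=36). Sum = 206. MSE = 103/2.

103/2


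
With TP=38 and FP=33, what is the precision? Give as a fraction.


Precision = TP / (TP + FP) = 38 / 71 = 38/71.

38/71


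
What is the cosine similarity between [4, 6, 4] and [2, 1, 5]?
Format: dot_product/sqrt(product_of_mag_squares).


dot = 34. |a|^2 = 68, |b|^2 = 30. cos = 34/sqrt(2040).

34/sqrt(2040)


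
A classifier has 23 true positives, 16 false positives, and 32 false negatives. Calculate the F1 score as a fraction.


Precision = 23/39 = 23/39. Recall = 23/55 = 23/55. F1 = 2*P*R/(P+R) = 23/47.

23/47


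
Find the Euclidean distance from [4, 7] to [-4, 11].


d = sqrt(sum of squared differences). (4--4)^2=64, (7-11)^2=16. Sum = 80.

sqrt(80)


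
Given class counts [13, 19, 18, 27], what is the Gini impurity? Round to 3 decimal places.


Total = 77. Proportions: 13/77, 19/77, 18/77, 27/77. sum(p_i^2) = 0.2670. Gini = 1 - 0.2670 = 0.7330, which rounds to 0.733.

0.733


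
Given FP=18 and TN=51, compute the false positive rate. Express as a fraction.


FPR = FP / (FP + TN) = 18 / 69 = 6/23.

6/23


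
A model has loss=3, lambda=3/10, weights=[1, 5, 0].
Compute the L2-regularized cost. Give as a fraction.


L2 sq norm = sum(w^2) = 26. J = 3 + 3/10 * 26 = 54/5.

54/5


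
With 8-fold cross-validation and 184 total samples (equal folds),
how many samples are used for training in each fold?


Each validation fold has 184/8 = 23 samples. Training set = 184 - 23 = 161.

161


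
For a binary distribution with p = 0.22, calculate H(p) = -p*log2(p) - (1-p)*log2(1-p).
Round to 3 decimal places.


H = -0.22*log2(0.22) - 0.78*log2(0.78) = 0.760.

0.760


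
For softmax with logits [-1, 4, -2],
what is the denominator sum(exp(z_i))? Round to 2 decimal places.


Denom = e^-1=0.3679 + e^4=54.5982 + e^-2=0.1353. Sum = 55.1014, which rounds to 55.10.

55.10


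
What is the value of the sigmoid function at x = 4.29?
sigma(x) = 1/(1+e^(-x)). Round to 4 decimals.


sigma(4.29) = 1/(1+e^(-4.29)) = 1/(1+0.013705) = 1/1.013705 = 0.9865.

0.9865


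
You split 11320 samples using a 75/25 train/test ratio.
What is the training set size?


Test set = 11320 * 25% = 2830. Training set = 11320 - 2830 = 8490.

8490


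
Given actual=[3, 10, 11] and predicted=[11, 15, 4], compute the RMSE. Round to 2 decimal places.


MSE = 46.0000. RMSE = sqrt(46.0000) = 6.78.

6.78


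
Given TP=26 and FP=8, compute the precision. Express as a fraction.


Precision = TP / (TP + FP) = 26 / 34 = 13/17.

13/17


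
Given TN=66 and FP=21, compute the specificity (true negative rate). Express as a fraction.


Specificity = TN / (TN + FP) = 66 / 87 = 22/29.

22/29


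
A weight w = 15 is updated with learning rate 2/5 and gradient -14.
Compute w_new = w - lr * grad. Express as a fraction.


w_new = 15 - 2/5 * -14 = 15 - -28/5 = 103/5.

103/5


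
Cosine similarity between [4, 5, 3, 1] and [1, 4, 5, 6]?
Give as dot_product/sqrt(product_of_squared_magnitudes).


dot = 45. |a|^2 = 51, |b|^2 = 78. cos = 45/sqrt(3978).

45/sqrt(3978)


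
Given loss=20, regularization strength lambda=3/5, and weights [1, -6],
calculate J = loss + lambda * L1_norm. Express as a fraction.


L1 norm = sum(|w|) = 7. J = 20 + 3/5 * 7 = 121/5.

121/5


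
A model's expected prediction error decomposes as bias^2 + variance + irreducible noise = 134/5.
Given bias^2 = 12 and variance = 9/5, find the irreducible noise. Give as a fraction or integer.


Total error = bias^2 + variance + irreducible noise. So irreducible noise = 134/5 - 12 - 9/5 = 13.

13


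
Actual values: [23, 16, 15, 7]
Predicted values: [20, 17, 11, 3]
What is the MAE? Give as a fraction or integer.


MAE = (1/4) * (|23-20|=3 + |16-17|=1 + |15-11|=4 + |7-3|=4). Sum = 12. MAE = 3.

3


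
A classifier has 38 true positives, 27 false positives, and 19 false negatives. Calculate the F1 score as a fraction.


Precision = 38/65 = 38/65. Recall = 38/57 = 2/3. F1 = 2*P*R/(P+R) = 38/61.

38/61


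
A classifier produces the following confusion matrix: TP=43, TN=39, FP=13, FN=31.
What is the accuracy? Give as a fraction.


Accuracy = (TP + TN) / (TP + TN + FP + FN) = (43 + 39) / 126 = 41/63.

41/63


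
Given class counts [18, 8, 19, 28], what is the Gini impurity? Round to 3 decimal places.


Total = 73. Proportions: 18/73, 8/73, 19/73, 28/73. sum(p_i^2) = 0.2877. Gini = 1 - 0.2877 = 0.7123, which rounds to 0.712.

0.712


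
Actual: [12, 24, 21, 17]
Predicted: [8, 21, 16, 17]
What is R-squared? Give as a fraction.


Mean(y) = 37/2. SS_res = 50. SS_tot = 81. R^2 = 1 - 50/(81) = 31/81.

31/81


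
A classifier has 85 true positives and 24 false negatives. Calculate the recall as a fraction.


Recall = TP / (TP + FN) = 85 / 109 = 85/109.

85/109


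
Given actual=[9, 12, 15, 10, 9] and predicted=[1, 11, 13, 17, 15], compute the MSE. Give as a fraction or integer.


MSE = (1/5) * ((9-1)^2=64 + (12-11)^2=1 + (15-13)^2=4 + (10-17)^2=49 + (9-15)^2=36). Sum = 154. MSE = 154/5.

154/5


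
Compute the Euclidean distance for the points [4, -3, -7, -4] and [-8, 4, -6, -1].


d = sqrt(sum of squared differences). (4--8)^2=144, (-3-4)^2=49, (-7--6)^2=1, (-4--1)^2=9. Sum = 203.

sqrt(203)


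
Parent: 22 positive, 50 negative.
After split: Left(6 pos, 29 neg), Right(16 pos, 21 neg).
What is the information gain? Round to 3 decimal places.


H(parent) = 0.8880. H(left) = 0.6610, H(right) = 0.9868. Weighted = (35/72)*0.6610 + (37/72)*0.9868 = 0.8284. IG = 0.8880 - 0.8284 = 0.0596, which rounds to 0.060.

0.060


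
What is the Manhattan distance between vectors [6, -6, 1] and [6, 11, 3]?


d = sum of absolute differences: |6-6|=0 + |-6-11|=17 + |1-3|=2 = 19.

19


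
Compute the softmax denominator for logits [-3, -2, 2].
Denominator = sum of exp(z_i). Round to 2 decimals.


Denom = e^-3=0.0498 + e^-2=0.1353 + e^2=7.3891. Sum = 7.5742, which rounds to 7.57.

7.57


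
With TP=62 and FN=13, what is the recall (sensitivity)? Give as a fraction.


Recall = TP / (TP + FN) = 62 / 75 = 62/75.

62/75


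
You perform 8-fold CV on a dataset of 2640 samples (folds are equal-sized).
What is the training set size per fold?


Each validation fold has 2640/8 = 330 samples. Training set = 2640 - 330 = 2310.

2310


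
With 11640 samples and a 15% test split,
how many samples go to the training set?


Test set = 11640 * 15% = 1746. Training set = 11640 - 1746 = 9894.

9894


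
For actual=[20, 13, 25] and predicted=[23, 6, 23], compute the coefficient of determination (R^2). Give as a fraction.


Mean(y) = 58/3. SS_res = 62. SS_tot = 218/3. R^2 = 1 - 62/(218/3) = 16/109.

16/109


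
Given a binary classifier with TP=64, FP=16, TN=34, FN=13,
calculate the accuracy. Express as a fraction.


Accuracy = (TP + TN) / (TP + TN + FP + FN) = (64 + 34) / 127 = 98/127.

98/127


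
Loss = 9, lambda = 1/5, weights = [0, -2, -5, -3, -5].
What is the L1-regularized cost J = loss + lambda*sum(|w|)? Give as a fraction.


L1 norm = sum(|w|) = 15. J = 9 + 1/5 * 15 = 12.

12


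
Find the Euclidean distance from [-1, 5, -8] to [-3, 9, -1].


d = sqrt(sum of squared differences). (-1--3)^2=4, (5-9)^2=16, (-8--1)^2=49. Sum = 69.

sqrt(69)


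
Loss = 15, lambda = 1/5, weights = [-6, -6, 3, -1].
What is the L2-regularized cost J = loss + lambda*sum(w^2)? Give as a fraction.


L2 sq norm = sum(w^2) = 82. J = 15 + 1/5 * 82 = 157/5.

157/5


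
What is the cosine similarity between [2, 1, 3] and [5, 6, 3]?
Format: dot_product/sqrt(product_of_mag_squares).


dot = 25. |a|^2 = 14, |b|^2 = 70. cos = 25/sqrt(980).

25/sqrt(980)


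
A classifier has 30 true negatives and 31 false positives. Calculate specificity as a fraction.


Specificity = TN / (TN + FP) = 30 / 61 = 30/61.

30/61


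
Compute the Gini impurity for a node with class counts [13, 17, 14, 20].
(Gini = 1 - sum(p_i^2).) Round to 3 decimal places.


Total = 64. Proportions: 13/64, 17/64, 14/64, 20/64. sum(p_i^2) = 0.2573. Gini = 1 - 0.2573 = 0.7427, which rounds to 0.743.

0.743


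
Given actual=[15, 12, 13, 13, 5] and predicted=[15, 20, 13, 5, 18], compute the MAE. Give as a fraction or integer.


MAE = (1/5) * (|15-15|=0 + |12-20|=8 + |13-13|=0 + |13-5|=8 + |5-18|=13). Sum = 29. MAE = 29/5.

29/5


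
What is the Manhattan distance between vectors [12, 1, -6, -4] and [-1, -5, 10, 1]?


d = sum of absolute differences: |12--1|=13 + |1--5|=6 + |-6-10|=16 + |-4-1|=5 = 40.

40


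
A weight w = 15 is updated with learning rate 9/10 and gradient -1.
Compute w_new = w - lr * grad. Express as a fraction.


w_new = 15 - 9/10 * -1 = 15 - -9/10 = 159/10.

159/10


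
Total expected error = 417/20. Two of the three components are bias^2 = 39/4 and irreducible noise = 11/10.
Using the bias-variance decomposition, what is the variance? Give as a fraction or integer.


Total error = bias^2 + variance + irreducible noise. So variance = 417/20 - 39/4 - 11/10 = 10.

10


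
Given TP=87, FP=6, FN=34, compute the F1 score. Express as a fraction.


Precision = 87/93 = 29/31. Recall = 87/121 = 87/121. F1 = 2*P*R/(P+R) = 87/107.

87/107


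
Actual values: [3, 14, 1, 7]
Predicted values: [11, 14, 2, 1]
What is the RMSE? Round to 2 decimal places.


MSE = 25.2500. RMSE = sqrt(25.2500) = 5.02.

5.02


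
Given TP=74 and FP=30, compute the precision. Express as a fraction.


Precision = TP / (TP + FP) = 74 / 104 = 37/52.

37/52


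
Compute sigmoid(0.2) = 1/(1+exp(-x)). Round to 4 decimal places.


sigma(0.2) = 1/(1+e^(-0.2)) = 1/(1+0.818731) = 1/1.818731 = 0.5498.

0.5498


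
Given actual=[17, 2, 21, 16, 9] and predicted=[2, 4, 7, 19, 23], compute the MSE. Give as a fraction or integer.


MSE = (1/5) * ((17-2)^2=225 + (2-4)^2=4 + (21-7)^2=196 + (16-19)^2=9 + (9-23)^2=196). Sum = 630. MSE = 126.

126


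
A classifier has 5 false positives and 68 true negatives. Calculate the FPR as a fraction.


FPR = FP / (FP + TN) = 5 / 73 = 5/73.

5/73


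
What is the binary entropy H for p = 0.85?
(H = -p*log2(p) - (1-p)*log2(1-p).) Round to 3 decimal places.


H = -0.85*log2(0.85) - 0.15*log2(0.15) = 0.610.

0.610


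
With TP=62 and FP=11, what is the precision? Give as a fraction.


Precision = TP / (TP + FP) = 62 / 73 = 62/73.

62/73


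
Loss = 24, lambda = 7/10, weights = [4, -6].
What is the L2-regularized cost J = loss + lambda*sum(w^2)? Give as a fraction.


L2 sq norm = sum(w^2) = 52. J = 24 + 7/10 * 52 = 302/5.

302/5


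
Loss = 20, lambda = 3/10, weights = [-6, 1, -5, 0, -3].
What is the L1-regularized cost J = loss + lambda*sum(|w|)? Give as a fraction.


L1 norm = sum(|w|) = 15. J = 20 + 3/10 * 15 = 49/2.

49/2


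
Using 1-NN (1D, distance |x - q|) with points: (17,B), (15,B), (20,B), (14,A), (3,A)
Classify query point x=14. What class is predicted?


Distances: |17-14|=3, |15-14|=1, |20-14|=6, |14-14|=0, |3-14|=11. 1 nearest: (14,A). Counts: {'A': 1}. Majority class: A.

A


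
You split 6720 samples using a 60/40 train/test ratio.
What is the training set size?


Test set = 6720 * 40% = 2688. Training set = 6720 - 2688 = 4032.

4032


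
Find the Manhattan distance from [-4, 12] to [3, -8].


d = sum of absolute differences: |-4-3|=7 + |12--8|=20 = 27.

27


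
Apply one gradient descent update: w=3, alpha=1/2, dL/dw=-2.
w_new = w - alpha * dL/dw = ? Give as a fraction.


w_new = 3 - 1/2 * -2 = 3 - -1 = 4.

4


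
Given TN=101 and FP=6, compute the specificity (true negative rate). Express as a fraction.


Specificity = TN / (TN + FP) = 101 / 107 = 101/107.

101/107


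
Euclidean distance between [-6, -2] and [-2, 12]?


d = sqrt(sum of squared differences). (-6--2)^2=16, (-2-12)^2=196. Sum = 212.

sqrt(212)


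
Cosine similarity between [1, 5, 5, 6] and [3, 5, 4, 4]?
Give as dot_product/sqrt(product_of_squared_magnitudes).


dot = 72. |a|^2 = 87, |b|^2 = 66. cos = 72/sqrt(5742).

72/sqrt(5742)


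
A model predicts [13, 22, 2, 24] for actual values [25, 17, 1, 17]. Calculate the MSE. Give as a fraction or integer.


MSE = (1/4) * ((25-13)^2=144 + (17-22)^2=25 + (1-2)^2=1 + (17-24)^2=49). Sum = 219. MSE = 219/4.

219/4


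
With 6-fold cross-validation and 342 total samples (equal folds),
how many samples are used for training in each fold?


Each validation fold has 342/6 = 57 samples. Training set = 342 - 57 = 285.

285


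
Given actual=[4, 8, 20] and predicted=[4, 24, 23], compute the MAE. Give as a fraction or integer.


MAE = (1/3) * (|4-4|=0 + |8-24|=16 + |20-23|=3). Sum = 19. MAE = 19/3.

19/3


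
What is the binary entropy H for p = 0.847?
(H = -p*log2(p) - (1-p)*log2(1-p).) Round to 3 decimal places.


H = -0.847*log2(0.847) - 0.153*log2(0.153) = 0.617.

0.617


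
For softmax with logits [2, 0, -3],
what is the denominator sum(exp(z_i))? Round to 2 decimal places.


Denom = e^2=7.3891 + e^0=1.0000 + e^-3=0.0498. Sum = 8.4389, which rounds to 8.44.

8.44


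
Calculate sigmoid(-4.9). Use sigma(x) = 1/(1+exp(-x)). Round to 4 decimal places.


sigma(-4.9) = 1/(1+e^(4.9)) = 1/(1+134.289780) = 1/135.289780 = 0.0074.

0.0074


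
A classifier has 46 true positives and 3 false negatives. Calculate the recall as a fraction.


Recall = TP / (TP + FN) = 46 / 49 = 46/49.

46/49


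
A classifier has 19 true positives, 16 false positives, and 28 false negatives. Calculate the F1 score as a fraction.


Precision = 19/35 = 19/35. Recall = 19/47 = 19/47. F1 = 2*P*R/(P+R) = 19/41.

19/41


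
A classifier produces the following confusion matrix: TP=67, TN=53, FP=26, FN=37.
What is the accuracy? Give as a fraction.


Accuracy = (TP + TN) / (TP + TN + FP + FN) = (67 + 53) / 183 = 40/61.

40/61


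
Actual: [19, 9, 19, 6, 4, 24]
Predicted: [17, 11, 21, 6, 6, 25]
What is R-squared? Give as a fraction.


Mean(y) = 27/2. SS_res = 17. SS_tot = 675/2. R^2 = 1 - 17/(675/2) = 641/675.

641/675


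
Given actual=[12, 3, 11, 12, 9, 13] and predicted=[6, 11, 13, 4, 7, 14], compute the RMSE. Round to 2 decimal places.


MSE = 28.8333. RMSE = sqrt(28.8333) = 5.37.

5.37


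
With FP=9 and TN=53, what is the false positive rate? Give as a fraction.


FPR = FP / (FP + TN) = 9 / 62 = 9/62.

9/62


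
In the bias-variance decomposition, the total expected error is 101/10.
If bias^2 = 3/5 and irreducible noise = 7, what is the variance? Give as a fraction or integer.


Total error = bias^2 + variance + irreducible noise. So variance = 101/10 - 3/5 - 7 = 5/2.

5/2


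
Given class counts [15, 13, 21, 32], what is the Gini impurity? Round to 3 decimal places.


Total = 81. Proportions: 15/81, 13/81, 21/81, 32/81. sum(p_i^2) = 0.2833. Gini = 1 - 0.2833 = 0.7167, which rounds to 0.717.

0.717


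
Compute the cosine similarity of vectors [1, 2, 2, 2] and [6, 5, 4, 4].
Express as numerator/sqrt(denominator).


dot = 32. |a|^2 = 13, |b|^2 = 93. cos = 32/sqrt(1209).

32/sqrt(1209)


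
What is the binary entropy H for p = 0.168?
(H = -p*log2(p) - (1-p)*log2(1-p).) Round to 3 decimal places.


H = -0.168*log2(0.168) - 0.832*log2(0.832) = 0.653.

0.653


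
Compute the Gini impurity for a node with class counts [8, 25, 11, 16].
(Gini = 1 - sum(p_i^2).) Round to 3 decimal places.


Total = 60. Proportions: 8/60, 25/60, 11/60, 16/60. sum(p_i^2) = 0.2961. Gini = 1 - 0.2961 = 0.7039, which rounds to 0.704.

0.704


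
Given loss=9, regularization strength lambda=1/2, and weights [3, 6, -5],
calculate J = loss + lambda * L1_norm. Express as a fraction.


L1 norm = sum(|w|) = 14. J = 9 + 1/2 * 14 = 16.

16


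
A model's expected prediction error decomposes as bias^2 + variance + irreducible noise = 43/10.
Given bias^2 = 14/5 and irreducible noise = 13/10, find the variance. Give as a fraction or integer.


Total error = bias^2 + variance + irreducible noise. So variance = 43/10 - 14/5 - 13/10 = 1/5.

1/5


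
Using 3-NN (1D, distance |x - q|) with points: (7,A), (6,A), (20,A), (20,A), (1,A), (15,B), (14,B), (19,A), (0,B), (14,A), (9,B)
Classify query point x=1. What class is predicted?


Distances: |7-1|=6, |6-1|=5, |20-1|=19, |20-1|=19, |1-1|=0, |15-1|=14, |14-1|=13, |19-1|=18, |0-1|=1, |14-1|=13, |9-1|=8. 3 nearest: (1,A), (0,B), (6,A). Counts: {'A': 2, 'B': 1}. Majority class: A.

A


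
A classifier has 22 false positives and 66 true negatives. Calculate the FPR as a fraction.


FPR = FP / (FP + TN) = 22 / 88 = 1/4.

1/4


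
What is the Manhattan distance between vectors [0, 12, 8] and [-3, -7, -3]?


d = sum of absolute differences: |0--3|=3 + |12--7|=19 + |8--3|=11 = 33.

33


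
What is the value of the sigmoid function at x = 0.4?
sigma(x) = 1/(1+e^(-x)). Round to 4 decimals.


sigma(0.4) = 1/(1+e^(-0.4)) = 1/(1+0.670320) = 1/1.670320 = 0.5987.

0.5987


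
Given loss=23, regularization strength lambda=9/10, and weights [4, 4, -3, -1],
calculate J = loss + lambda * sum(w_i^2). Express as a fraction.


L2 sq norm = sum(w^2) = 42. J = 23 + 9/10 * 42 = 304/5.

304/5


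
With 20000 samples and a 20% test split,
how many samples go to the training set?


Test set = 20000 * 20% = 4000. Training set = 20000 - 4000 = 16000.

16000


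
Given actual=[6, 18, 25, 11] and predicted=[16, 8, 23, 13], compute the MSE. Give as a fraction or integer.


MSE = (1/4) * ((6-16)^2=100 + (18-8)^2=100 + (25-23)^2=4 + (11-13)^2=4). Sum = 208. MSE = 52.

52


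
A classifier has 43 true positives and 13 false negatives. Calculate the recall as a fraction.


Recall = TP / (TP + FN) = 43 / 56 = 43/56.

43/56


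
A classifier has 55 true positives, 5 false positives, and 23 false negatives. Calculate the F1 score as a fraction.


Precision = 55/60 = 11/12. Recall = 55/78 = 55/78. F1 = 2*P*R/(P+R) = 55/69.

55/69


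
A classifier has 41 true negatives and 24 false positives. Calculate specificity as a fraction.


Specificity = TN / (TN + FP) = 41 / 65 = 41/65.

41/65


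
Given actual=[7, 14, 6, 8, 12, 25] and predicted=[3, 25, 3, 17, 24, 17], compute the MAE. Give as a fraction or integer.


MAE = (1/6) * (|7-3|=4 + |14-25|=11 + |6-3|=3 + |8-17|=9 + |12-24|=12 + |25-17|=8). Sum = 47. MAE = 47/6.

47/6


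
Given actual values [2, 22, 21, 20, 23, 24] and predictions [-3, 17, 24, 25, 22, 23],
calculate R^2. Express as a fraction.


Mean(y) = 56/3. SS_res = 86. SS_tot = 1030/3. R^2 = 1 - 86/(1030/3) = 386/515.

386/515


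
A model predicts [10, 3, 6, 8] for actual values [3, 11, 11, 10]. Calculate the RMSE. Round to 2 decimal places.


MSE = 35.5000. RMSE = sqrt(35.5000) = 5.96.

5.96


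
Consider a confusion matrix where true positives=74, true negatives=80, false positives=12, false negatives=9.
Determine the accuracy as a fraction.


Accuracy = (TP + TN) / (TP + TN + FP + FN) = (74 + 80) / 175 = 22/25.

22/25


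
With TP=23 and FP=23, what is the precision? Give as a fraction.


Precision = TP / (TP + FP) = 23 / 46 = 1/2.

1/2


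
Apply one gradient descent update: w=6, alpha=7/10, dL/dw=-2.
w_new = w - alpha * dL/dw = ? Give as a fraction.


w_new = 6 - 7/10 * -2 = 6 - -7/5 = 37/5.

37/5


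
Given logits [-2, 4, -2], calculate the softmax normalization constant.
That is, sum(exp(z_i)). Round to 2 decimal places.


Denom = e^-2=0.1353 + e^4=54.5982 + e^-2=0.1353. Sum = 54.8688, which rounds to 54.87.

54.87


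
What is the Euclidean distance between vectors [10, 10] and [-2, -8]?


d = sqrt(sum of squared differences). (10--2)^2=144, (10--8)^2=324. Sum = 468.

sqrt(468)


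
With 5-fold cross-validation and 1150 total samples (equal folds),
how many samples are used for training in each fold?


Each validation fold has 1150/5 = 230 samples. Training set = 1150 - 230 = 920.

920


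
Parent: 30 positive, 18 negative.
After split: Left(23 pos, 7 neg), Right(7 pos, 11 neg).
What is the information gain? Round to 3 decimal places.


H(parent) = 0.9544. H(left) = 0.7838, H(right) = 0.9641. Weighted = (30/48)*0.7838 + (18/48)*0.9641 = 0.8514. IG = 0.9544 - 0.8514 = 0.1030, which rounds to 0.103.

0.103


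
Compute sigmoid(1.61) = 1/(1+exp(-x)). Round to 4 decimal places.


sigma(1.61) = 1/(1+e^(-1.61)) = 1/(1+0.199888) = 1/1.199888 = 0.8334.

0.8334


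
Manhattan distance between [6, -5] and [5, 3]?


d = sum of absolute differences: |6-5|=1 + |-5-3|=8 = 9.

9


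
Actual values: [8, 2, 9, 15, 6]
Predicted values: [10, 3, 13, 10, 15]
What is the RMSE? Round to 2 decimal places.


MSE = 25.4000. RMSE = sqrt(25.4000) = 5.04.

5.04


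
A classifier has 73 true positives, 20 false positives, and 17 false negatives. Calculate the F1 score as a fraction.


Precision = 73/93 = 73/93. Recall = 73/90 = 73/90. F1 = 2*P*R/(P+R) = 146/183.

146/183


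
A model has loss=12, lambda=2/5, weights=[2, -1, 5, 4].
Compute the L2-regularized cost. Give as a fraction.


L2 sq norm = sum(w^2) = 46. J = 12 + 2/5 * 46 = 152/5.

152/5


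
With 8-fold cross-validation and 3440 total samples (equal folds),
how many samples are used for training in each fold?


Each validation fold has 3440/8 = 430 samples. Training set = 3440 - 430 = 3010.

3010


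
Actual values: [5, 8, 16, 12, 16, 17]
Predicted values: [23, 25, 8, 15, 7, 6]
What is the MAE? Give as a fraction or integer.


MAE = (1/6) * (|5-23|=18 + |8-25|=17 + |16-8|=8 + |12-15|=3 + |16-7|=9 + |17-6|=11). Sum = 66. MAE = 11.

11


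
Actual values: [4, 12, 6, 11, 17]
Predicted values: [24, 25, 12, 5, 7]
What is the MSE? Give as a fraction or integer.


MSE = (1/5) * ((4-24)^2=400 + (12-25)^2=169 + (6-12)^2=36 + (11-5)^2=36 + (17-7)^2=100). Sum = 741. MSE = 741/5.

741/5


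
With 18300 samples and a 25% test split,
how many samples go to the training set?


Test set = 18300 * 25% = 4575. Training set = 18300 - 4575 = 13725.

13725


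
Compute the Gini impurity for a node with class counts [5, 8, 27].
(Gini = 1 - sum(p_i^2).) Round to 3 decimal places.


Total = 40. Proportions: 5/40, 8/40, 27/40. sum(p_i^2) = 0.5113. Gini = 1 - 0.5113 = 0.4887, which rounds to 0.489.

0.489


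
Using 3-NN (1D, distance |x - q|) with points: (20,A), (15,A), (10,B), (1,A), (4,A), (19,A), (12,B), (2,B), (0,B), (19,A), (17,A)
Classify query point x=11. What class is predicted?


Distances: |20-11|=9, |15-11|=4, |10-11|=1, |1-11|=10, |4-11|=7, |19-11|=8, |12-11|=1, |2-11|=9, |0-11|=11, |19-11|=8, |17-11|=6. 3 nearest: (10,B), (12,B), (15,A). Counts: {'B': 2, 'A': 1}. Majority class: B.

B


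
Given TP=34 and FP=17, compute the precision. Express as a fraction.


Precision = TP / (TP + FP) = 34 / 51 = 2/3.

2/3


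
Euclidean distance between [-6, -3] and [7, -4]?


d = sqrt(sum of squared differences). (-6-7)^2=169, (-3--4)^2=1. Sum = 170.

sqrt(170)


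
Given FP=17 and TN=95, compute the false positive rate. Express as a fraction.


FPR = FP / (FP + TN) = 17 / 112 = 17/112.

17/112


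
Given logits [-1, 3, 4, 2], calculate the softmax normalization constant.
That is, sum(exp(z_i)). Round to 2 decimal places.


Denom = e^-1=0.3679 + e^3=20.0855 + e^4=54.5982 + e^2=7.3891. Sum = 82.4407, which rounds to 82.44.

82.44


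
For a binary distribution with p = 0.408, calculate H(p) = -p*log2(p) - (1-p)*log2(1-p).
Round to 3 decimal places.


H = -0.408*log2(0.408) - 0.592*log2(0.592) = 0.975.

0.975


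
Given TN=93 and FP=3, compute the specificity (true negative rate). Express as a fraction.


Specificity = TN / (TN + FP) = 93 / 96 = 31/32.

31/32


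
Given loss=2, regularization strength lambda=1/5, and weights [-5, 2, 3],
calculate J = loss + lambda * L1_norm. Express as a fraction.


L1 norm = sum(|w|) = 10. J = 2 + 1/5 * 10 = 4.

4


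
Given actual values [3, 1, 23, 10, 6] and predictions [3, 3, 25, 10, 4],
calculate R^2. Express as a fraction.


Mean(y) = 43/5. SS_res = 12. SS_tot = 1526/5. R^2 = 1 - 12/(1526/5) = 733/763.

733/763


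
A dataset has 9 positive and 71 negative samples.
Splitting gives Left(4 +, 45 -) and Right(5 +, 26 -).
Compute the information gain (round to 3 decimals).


H(parent) = 0.5074. H(left) = 0.4079, H(right) = 0.6374. Weighted = (49/80)*0.4079 + (31/80)*0.6374 = 0.4968. IG = 0.5074 - 0.4968 = 0.0106, which rounds to 0.011.

0.011


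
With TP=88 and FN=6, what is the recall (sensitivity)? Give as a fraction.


Recall = TP / (TP + FN) = 88 / 94 = 44/47.

44/47


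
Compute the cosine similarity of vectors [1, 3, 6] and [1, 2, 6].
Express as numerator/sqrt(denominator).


dot = 43. |a|^2 = 46, |b|^2 = 41. cos = 43/sqrt(1886).

43/sqrt(1886)


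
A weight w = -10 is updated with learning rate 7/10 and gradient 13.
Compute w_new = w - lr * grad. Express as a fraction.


w_new = -10 - 7/10 * 13 = -10 - 91/10 = -191/10.

-191/10


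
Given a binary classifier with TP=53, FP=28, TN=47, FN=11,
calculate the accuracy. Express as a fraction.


Accuracy = (TP + TN) / (TP + TN + FP + FN) = (53 + 47) / 139 = 100/139.

100/139


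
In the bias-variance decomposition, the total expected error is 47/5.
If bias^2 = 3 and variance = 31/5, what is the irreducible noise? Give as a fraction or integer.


Total error = bias^2 + variance + irreducible noise. So irreducible noise = 47/5 - 3 - 31/5 = 1/5.

1/5


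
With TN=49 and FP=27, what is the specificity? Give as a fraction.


Specificity = TN / (TN + FP) = 49 / 76 = 49/76.

49/76


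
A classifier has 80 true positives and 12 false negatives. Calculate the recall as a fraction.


Recall = TP / (TP + FN) = 80 / 92 = 20/23.

20/23


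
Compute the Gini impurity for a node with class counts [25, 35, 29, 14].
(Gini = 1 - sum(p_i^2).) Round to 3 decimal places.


Total = 103. Proportions: 25/103, 35/103, 29/103, 14/103. sum(p_i^2) = 0.2721. Gini = 1 - 0.2721 = 0.7279, which rounds to 0.728.

0.728


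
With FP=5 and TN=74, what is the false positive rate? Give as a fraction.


FPR = FP / (FP + TN) = 5 / 79 = 5/79.

5/79


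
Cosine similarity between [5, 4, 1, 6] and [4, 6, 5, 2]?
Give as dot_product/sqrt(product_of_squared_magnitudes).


dot = 61. |a|^2 = 78, |b|^2 = 81. cos = 61/sqrt(6318).

61/sqrt(6318)


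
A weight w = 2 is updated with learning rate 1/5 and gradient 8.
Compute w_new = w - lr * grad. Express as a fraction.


w_new = 2 - 1/5 * 8 = 2 - 8/5 = 2/5.

2/5


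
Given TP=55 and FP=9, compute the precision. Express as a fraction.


Precision = TP / (TP + FP) = 55 / 64 = 55/64.

55/64


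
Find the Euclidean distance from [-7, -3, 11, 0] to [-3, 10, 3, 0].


d = sqrt(sum of squared differences). (-7--3)^2=16, (-3-10)^2=169, (11-3)^2=64, (0-0)^2=0. Sum = 249.

sqrt(249)


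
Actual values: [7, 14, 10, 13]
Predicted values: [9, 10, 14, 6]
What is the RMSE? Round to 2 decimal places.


MSE = 21.2500. RMSE = sqrt(21.2500) = 4.61.

4.61


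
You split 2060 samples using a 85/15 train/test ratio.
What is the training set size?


Test set = 2060 * 15% = 309. Training set = 2060 - 309 = 1751.

1751


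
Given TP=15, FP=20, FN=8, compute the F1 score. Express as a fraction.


Precision = 15/35 = 3/7. Recall = 15/23 = 15/23. F1 = 2*P*R/(P+R) = 15/29.

15/29


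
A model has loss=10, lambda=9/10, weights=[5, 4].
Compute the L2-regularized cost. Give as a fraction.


L2 sq norm = sum(w^2) = 41. J = 10 + 9/10 * 41 = 469/10.

469/10


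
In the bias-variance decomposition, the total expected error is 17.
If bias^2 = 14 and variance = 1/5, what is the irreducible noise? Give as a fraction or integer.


Total error = bias^2 + variance + irreducible noise. So irreducible noise = 17 - 14 - 1/5 = 14/5.

14/5


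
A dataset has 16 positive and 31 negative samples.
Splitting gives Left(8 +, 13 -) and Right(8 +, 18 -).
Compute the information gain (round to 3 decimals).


H(parent) = 0.9252. H(left) = 0.9587, H(right) = 0.8905. Weighted = (21/47)*0.9587 + (26/47)*0.8905 = 0.9210. IG = 0.9252 - 0.9210 = 0.0042, which rounds to 0.004.

0.004


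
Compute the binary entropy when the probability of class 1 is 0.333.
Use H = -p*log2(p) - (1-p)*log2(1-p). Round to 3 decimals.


H = -0.333*log2(0.333) - 0.667*log2(0.667) = 0.918.

0.918


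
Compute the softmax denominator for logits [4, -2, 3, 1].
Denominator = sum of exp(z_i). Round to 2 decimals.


Denom = e^4=54.5982 + e^-2=0.1353 + e^3=20.0855 + e^1=2.7183. Sum = 77.5373, which rounds to 77.54.

77.54


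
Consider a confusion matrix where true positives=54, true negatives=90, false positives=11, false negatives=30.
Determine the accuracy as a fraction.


Accuracy = (TP + TN) / (TP + TN + FP + FN) = (54 + 90) / 185 = 144/185.

144/185


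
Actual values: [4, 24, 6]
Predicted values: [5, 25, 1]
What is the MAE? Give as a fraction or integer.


MAE = (1/3) * (|4-5|=1 + |24-25|=1 + |6-1|=5). Sum = 7. MAE = 7/3.

7/3


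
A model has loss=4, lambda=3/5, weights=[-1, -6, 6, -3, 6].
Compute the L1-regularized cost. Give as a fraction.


L1 norm = sum(|w|) = 22. J = 4 + 3/5 * 22 = 86/5.

86/5


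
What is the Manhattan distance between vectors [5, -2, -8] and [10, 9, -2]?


d = sum of absolute differences: |5-10|=5 + |-2-9|=11 + |-8--2|=6 = 22.

22


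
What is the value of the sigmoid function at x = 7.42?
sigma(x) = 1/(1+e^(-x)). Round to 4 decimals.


sigma(7.42) = 1/(1+e^(-7.42)) = 1/(1+0.000599) = 1/1.000599 = 0.9994.

0.9994


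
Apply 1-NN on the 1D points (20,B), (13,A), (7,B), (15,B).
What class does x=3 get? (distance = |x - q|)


Distances: |20-3|=17, |13-3|=10, |7-3|=4, |15-3|=12. 1 nearest: (7,B). Counts: {'B': 1}. Majority class: B.

B


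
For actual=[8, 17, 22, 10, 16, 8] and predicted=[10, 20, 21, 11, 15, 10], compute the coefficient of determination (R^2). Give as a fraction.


Mean(y) = 27/2. SS_res = 20. SS_tot = 327/2. R^2 = 1 - 20/(327/2) = 287/327.

287/327


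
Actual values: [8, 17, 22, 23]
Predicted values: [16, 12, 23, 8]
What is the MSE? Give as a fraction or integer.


MSE = (1/4) * ((8-16)^2=64 + (17-12)^2=25 + (22-23)^2=1 + (23-8)^2=225). Sum = 315. MSE = 315/4.

315/4


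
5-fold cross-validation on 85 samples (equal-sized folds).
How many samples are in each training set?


Each validation fold has 85/5 = 17 samples. Training set = 85 - 17 = 68.

68


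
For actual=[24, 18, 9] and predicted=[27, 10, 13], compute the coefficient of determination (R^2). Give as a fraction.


Mean(y) = 17. SS_res = 89. SS_tot = 114. R^2 = 1 - 89/(114) = 25/114.

25/114


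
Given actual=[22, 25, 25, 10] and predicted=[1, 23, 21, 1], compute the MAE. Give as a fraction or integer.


MAE = (1/4) * (|22-1|=21 + |25-23|=2 + |25-21|=4 + |10-1|=9). Sum = 36. MAE = 9.

9


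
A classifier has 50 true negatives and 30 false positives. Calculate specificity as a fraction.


Specificity = TN / (TN + FP) = 50 / 80 = 5/8.

5/8


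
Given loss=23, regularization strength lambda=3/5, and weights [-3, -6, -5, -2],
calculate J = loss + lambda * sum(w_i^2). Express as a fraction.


L2 sq norm = sum(w^2) = 74. J = 23 + 3/5 * 74 = 337/5.

337/5


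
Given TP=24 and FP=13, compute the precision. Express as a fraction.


Precision = TP / (TP + FP) = 24 / 37 = 24/37.

24/37


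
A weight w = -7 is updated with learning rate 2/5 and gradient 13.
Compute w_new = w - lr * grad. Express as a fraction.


w_new = -7 - 2/5 * 13 = -7 - 26/5 = -61/5.

-61/5


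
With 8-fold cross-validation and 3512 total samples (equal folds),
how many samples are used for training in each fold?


Each validation fold has 3512/8 = 439 samples. Training set = 3512 - 439 = 3073.

3073


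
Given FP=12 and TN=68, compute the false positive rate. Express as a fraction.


FPR = FP / (FP + TN) = 12 / 80 = 3/20.

3/20


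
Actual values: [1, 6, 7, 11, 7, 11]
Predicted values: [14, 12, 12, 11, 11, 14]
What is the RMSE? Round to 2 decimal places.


MSE = 42.5000. RMSE = sqrt(42.5000) = 6.52.

6.52


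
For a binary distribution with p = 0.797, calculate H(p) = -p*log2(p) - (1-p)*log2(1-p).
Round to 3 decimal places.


H = -0.797*log2(0.797) - 0.203*log2(0.203) = 0.728.

0.728


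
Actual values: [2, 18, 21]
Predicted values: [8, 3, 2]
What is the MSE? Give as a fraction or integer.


MSE = (1/3) * ((2-8)^2=36 + (18-3)^2=225 + (21-2)^2=361). Sum = 622. MSE = 622/3.

622/3


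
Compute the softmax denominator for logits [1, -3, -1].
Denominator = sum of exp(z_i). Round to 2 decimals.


Denom = e^1=2.7183 + e^-3=0.0498 + e^-1=0.3679. Sum = 3.1360, which rounds to 3.14.

3.14


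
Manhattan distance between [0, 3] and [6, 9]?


d = sum of absolute differences: |0-6|=6 + |3-9|=6 = 12.

12


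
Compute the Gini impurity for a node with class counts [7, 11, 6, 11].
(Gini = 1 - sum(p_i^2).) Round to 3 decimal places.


Total = 35. Proportions: 7/35, 11/35, 6/35, 11/35. sum(p_i^2) = 0.2669. Gini = 1 - 0.2669 = 0.7331, which rounds to 0.733.

0.733


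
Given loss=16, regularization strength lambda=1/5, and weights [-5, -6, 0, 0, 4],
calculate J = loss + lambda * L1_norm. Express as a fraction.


L1 norm = sum(|w|) = 15. J = 16 + 1/5 * 15 = 19.

19


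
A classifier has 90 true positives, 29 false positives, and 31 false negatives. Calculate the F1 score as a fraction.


Precision = 90/119 = 90/119. Recall = 90/121 = 90/121. F1 = 2*P*R/(P+R) = 3/4.

3/4


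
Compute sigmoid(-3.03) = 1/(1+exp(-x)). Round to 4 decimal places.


sigma(-3.03) = 1/(1+e^(3.03)) = 1/(1+20.697233) = 1/21.697233 = 0.0461.

0.0461


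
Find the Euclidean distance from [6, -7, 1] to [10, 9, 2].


d = sqrt(sum of squared differences). (6-10)^2=16, (-7-9)^2=256, (1-2)^2=1. Sum = 273.

sqrt(273)


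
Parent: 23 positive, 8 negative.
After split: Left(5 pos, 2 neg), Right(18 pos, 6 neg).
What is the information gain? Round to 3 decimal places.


H(parent) = 0.8238. H(left) = 0.8631, H(right) = 0.8113. Weighted = (7/31)*0.8631 + (24/31)*0.8113 = 0.8230. IG = 0.8238 - 0.8230 = 0.0008, which rounds to 0.001.

0.001


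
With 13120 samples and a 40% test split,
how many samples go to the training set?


Test set = 13120 * 40% = 5248. Training set = 13120 - 5248 = 7872.

7872


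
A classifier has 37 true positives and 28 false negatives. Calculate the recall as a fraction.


Recall = TP / (TP + FN) = 37 / 65 = 37/65.

37/65


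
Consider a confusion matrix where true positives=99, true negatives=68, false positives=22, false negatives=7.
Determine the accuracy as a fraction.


Accuracy = (TP + TN) / (TP + TN + FP + FN) = (99 + 68) / 196 = 167/196.

167/196


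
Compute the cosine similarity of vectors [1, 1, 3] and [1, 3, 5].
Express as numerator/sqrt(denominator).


dot = 19. |a|^2 = 11, |b|^2 = 35. cos = 19/sqrt(385).

19/sqrt(385)


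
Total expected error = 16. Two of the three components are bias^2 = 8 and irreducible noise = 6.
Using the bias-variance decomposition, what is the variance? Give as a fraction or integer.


Total error = bias^2 + variance + irreducible noise. So variance = 16 - 8 - 6 = 2.

2


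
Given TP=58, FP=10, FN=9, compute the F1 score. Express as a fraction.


Precision = 58/68 = 29/34. Recall = 58/67 = 58/67. F1 = 2*P*R/(P+R) = 116/135.

116/135


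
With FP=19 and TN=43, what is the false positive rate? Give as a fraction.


FPR = FP / (FP + TN) = 19 / 62 = 19/62.

19/62


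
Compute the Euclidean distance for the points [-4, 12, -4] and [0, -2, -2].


d = sqrt(sum of squared differences). (-4-0)^2=16, (12--2)^2=196, (-4--2)^2=4. Sum = 216.

sqrt(216)


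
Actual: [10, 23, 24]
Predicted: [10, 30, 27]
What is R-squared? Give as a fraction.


Mean(y) = 19. SS_res = 58. SS_tot = 122. R^2 = 1 - 58/(122) = 32/61.

32/61


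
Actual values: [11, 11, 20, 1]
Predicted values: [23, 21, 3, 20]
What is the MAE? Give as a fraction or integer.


MAE = (1/4) * (|11-23|=12 + |11-21|=10 + |20-3|=17 + |1-20|=19). Sum = 58. MAE = 29/2.

29/2
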